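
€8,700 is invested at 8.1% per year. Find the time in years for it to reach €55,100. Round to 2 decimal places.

(1+i)^n = 55100/8700 = 6.33333, so n = ln 6.33333 / ln 1.081 = 23.6989 years

23.70 years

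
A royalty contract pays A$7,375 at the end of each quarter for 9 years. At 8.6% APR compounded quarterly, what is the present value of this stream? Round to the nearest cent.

A$183,530.04

With 4 periods per year: i = 0.0215, n = 36.
Annuity factor a(36|0.0215) = 24.885429; PV = 7375 × 24.885429 = 183,530.0418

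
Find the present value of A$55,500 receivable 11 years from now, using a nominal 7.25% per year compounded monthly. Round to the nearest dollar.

i = 0.0725/12 = 0.00604167 per month; n = 11·12 = 132.
PV = FV·(1+i)^(−n) = 55,500 × 0.451536 = 25,060.2387

A$25,060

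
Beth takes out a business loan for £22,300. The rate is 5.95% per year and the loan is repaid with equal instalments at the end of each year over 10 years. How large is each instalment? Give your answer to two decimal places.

PMT = 22300 / ( [1 − (1+0.0595)^(−10)] / 0.0595 ) = 22300 / 7.377554 = 3,022.6822

£3,022.68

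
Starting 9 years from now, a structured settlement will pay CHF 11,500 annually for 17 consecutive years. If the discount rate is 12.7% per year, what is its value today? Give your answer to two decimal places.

CHF 30,235.64

PV at t=8 (ordinary 17-year annuity): 11500 × a(17|0.127) = 11500 × 6.842467 = 78,688.3719
Discount back 8 years: 78,688.3719 × (1+0.127)^(−8) = 78,688.3719 × 0.384245 = 30,235.6445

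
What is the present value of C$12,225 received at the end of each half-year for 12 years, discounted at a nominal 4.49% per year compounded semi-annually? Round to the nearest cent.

i = 0.0449/2 = 0.02245 per half-year; n = 12·2 = 24.
Annuity factor a(24|0.02245) = 18.399326; PV = 12225 × 18.399326 = 224,931.7659

C$224,931.77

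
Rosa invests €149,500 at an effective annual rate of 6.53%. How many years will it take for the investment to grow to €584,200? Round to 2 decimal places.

21.55 years

(1+i)^n = 584200/149500 = 3.90769, so n = ln 3.90769 / ln 1.0653 = 21.5464 years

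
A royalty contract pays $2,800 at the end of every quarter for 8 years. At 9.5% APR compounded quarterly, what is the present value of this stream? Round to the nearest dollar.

i = 0.095/4 = 0.02375 per quarter; n = 8·4 = 32.
PV = PMT · [1 − (1+i)^(−n)] / i = 2800 · 22.238317 = 62,267.2878

$62,267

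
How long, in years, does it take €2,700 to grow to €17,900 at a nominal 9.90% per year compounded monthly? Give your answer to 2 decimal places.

Periodic rate i = 0.099/12 = 0.00825.
n = ln(17900/2700) / ln(1+0.00825) = ln(6.62963) / 0.008216 = 230.2231 months
= 230.2231/12 years

19.19 years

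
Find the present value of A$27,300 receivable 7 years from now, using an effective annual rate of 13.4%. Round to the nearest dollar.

PV = FV·(1+i)^(−n) = 27,300 × 0.414676 = 11,320.6474

A$11,321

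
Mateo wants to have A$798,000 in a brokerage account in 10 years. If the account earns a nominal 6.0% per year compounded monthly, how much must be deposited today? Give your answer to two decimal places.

Periodic rate i = 0.06/12 = 0.005; n = 10 × 12 = 120 periods.
Discount factor = (1+0.005)^(−120) = 0.549633; PV = 798,000 × 0.549633 = 438,606.9212

A$438,606.92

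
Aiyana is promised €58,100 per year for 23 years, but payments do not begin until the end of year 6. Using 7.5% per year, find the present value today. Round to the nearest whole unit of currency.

Value one period before first payment (t=5): 58100 × [1 − (1+0.075)^(−23)] / 0.075 = 58100 × 10.806689 = 627,868.6489
PV₀ = 627,868.6489 / (1+0.075)^5 = 627,868.6489 / 1.435629 = 437,347.3274

€437,347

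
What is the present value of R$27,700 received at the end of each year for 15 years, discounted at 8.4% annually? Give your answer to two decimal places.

R$231,414.87

PV = PMT · [1 − (1+i)^(−n)] / i = 27700 · 8.354328 = 231,414.8746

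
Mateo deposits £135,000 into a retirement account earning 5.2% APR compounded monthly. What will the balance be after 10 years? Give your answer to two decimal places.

£226,818.78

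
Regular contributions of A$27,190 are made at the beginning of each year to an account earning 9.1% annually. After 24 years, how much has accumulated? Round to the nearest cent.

A$2,310,268.71

FV = PMT · [(1+i)^n − 1] / i × (1+i) = 27190 · 84.967588 = 2,310,268.7137
Payments are at the start of each period, so multiply by (1+i).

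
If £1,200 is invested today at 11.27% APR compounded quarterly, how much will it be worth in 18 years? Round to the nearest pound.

£8,872

With 4 periods per year: i = 0.028175, n = 72.
FV = 1,200 × (1 + 0.028175)^72 = 8,871.7259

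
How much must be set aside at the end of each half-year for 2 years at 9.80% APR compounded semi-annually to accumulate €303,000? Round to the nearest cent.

Periodic rate i = 0.098/2 = 0.049; n = 2 × 2 = 4 periods.
PMT = 303000 / ( [(1+0.049)^4 − 1] / 0.049 ) = 303000 / 4.303722 = 70,404.1815

€70,404.18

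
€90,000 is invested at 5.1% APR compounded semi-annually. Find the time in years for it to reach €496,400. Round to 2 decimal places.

Periodic rate i = 0.051/2 = 0.0255.
n = ln(496400/90000) / ln(1+0.0255) = ln(5.51556) / 0.025180 = 67.8138 half-years
= 67.8138/2 years

33.91 years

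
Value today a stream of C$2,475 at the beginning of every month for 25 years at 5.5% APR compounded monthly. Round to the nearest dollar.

Periodic rate i = 0.055/12 = 0.00458333; n = 25 × 12 = 300 periods.
PV = 2475 × [1 − (1+0.00458333)^(−300)] / 0.00458333 × (1+i) = 2475 × 163.589610 = 404,884.2846
Payments are at the start of each period, so multiply by (1+i).

C$404,884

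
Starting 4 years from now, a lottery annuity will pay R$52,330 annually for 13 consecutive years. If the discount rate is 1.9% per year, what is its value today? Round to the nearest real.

Value one period before first payment (t=3): 52330 × [1 − (1+0.019)^(−13)] / 0.019 = 52330 × 11.423534 = 597,793.5522
PV₀ = 597,793.5522 / (1+0.019)^3 = 597,793.5522 / 1.058090 = 564,974.2761

R$564,974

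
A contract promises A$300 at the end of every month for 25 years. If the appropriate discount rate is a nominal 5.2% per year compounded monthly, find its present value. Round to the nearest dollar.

A$50,310

With 12 periods per year: i = 0.00433333, n = 300.
PV = 300 × [1 − (1+0.00433333)^(−300)] / 0.00433333 = 300 × 167.700395 = 50,310.1184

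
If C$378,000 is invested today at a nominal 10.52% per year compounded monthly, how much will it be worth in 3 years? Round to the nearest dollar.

With 12 periods per year: i = 0.00876667, n = 36.
378,000 × (1+0.00876667)^36 = 378,000 × 1.369197 = 517,556.5776

C$517,557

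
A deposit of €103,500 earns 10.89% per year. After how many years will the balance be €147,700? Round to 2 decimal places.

(1+i)^n = 147700/103500 = 1.42705, so n = ln 1.42705 / ln 1.1089 = 3.4402 years

3.44 years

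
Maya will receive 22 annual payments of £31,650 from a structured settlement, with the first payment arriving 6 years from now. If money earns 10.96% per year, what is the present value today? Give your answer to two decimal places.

Value one period before first payment (t=5): 31650 × [1 − (1+0.1096)^(−22)] / 0.1096 = 31650 × 8.198265 = 259,475.0998
PV₀ = 259,475.0998 / (1+0.1096)^5 = 259,475.0998 / 1.682024 = 154,263.5947

£154,263.59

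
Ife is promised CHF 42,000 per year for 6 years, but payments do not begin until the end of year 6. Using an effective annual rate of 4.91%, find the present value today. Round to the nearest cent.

CHF 168,232.97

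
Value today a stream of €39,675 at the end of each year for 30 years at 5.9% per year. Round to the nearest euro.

Annuity factor a(30|0.059) = 13.913380; PV = 39675 × 13.913380 = 552,013.3636

€552,013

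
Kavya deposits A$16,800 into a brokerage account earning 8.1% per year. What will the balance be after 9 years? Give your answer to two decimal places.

A$33,864.18

FV = 16,800 × (1 + 0.081)^9 = 33,864.1771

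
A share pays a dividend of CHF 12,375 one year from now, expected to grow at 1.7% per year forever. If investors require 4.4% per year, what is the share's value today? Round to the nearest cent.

CHF 458,333.33

PV = PMT / (i − g) = 12375 / (0.044 − 0.017) = 12375 / 0.027000 = 458,333.3333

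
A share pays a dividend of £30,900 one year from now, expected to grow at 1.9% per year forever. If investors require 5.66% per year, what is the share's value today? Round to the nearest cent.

PV = D₁/(r − g) = 30900/(0.0566 − 0.019) = 821,808.5106

£821,808.51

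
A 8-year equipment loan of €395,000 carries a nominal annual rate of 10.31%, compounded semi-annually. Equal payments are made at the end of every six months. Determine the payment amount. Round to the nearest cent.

€36,849.81

i = 0.1031/2 = 0.05155 per half-year; n = 8·2 = 16.
Annuity-PV factor = 10.719186; PMT = 395000 / 10.719186 = 36,849.8114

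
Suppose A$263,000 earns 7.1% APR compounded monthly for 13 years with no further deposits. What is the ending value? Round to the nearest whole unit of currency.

A$660,128

With 12 periods per year: i = 0.00591667, n = 156.
FV = 263,000 × (1 + 0.00591667)^156 = 660,128.3022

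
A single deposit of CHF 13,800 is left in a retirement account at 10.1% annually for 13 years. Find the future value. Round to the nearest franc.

CHF 48,207

FV = PV·(1+i)^n = 13,800 × 3.493294 = 48,207.4582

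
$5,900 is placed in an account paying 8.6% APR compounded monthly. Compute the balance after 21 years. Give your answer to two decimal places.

$35,677.19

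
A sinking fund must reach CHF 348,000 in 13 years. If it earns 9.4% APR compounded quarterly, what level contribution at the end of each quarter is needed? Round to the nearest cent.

Periodic rate i = 0.094/4 = 0.0235; n = 13 × 4 = 52 periods.
FV-annuity factor = 99.843593; PMT = 348000 / 99.843593 = 3,485.4515

CHF 3,485.45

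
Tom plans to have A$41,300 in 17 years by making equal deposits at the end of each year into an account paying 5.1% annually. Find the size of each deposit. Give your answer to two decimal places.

PMT = 41300 / ( [(1+0.051)^17 − 1] / 0.051 ) = 41300 / 26.066888 = 1,584.3855

A$1,584.39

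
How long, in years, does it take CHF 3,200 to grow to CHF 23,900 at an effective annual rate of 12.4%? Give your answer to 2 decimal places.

n = ln(23900/3200) / ln(1+0.124) = ln(7.46875) / 0.116894 = 17.2013 years

17.20 years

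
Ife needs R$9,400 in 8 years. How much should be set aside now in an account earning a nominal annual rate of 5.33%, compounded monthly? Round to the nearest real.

R$6,143

i = 0.0533/12 = 0.00444167 per month; n = 8·12 = 96.
PV = 9,400 / (1 + 0.00444167)^96 = 9,400 / 1.530288 = 6,142.6353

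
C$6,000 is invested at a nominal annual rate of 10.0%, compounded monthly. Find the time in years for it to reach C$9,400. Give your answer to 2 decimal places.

Periodic rate i = 0.1/12 = 0.00833333.
n = ln(9400/6000) / ln(1+0.00833333) = ln(1.56667) / 0.008299 = 54.0982 months
= 54.0982/12 years

4.51 years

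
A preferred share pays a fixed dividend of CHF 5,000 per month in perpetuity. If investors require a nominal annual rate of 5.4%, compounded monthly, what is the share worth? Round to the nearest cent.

CHF 1,111,111.11

Periodic rate i = 0.054/12 = 0.0045.
PV = C/r = 5000/0.0045 = 1,111,111.1111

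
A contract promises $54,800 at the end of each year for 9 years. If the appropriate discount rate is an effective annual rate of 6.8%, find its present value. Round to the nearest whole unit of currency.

$360,092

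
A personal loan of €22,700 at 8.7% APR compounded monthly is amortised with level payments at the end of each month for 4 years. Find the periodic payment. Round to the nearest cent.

Periodic rate i = 0.087/12 = 0.00725; n = 4 × 12 = 48 periods.
PMT = 22700 / ( [1 − (1+0.00725)^(−48)] / 0.00725 ) = 22700 / 40.415739 = 561.6624

€561.66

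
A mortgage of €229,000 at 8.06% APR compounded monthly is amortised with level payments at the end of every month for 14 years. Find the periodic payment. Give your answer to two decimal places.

€2,277.93

Periodic rate i = 0.0806/12 = 0.00671667; n = 14 × 12 = 168 periods.
Annuity-PV factor = 100.530004; PMT = 229000 / 100.530004 = 2,277.9269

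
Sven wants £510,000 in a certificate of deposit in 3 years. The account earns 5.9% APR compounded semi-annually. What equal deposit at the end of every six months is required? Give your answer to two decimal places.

£78,943.77

Periodic rate i = 0.059/2 = 0.0295; n = 3 × 2 = 6 periods.
PMT = 510000 / ( [(1+0.0295)^6 − 1] / 0.0295 ) = 510000 / 6.460295 = 78,943.7677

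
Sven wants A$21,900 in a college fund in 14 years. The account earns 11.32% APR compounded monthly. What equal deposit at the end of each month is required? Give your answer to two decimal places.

A$53.77

Periodic rate i = 0.1132/12 = 0.00943333; n = 14 × 12 = 168 periods.
FV-annuity factor = 407.301659; PMT = 21900 / 407.301659 = 53.7685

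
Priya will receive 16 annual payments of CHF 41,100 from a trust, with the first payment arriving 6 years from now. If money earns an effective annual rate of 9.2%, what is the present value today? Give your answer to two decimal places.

CHF 217,332.08

Value one period before first payment (t=5): 41100 × [1 − (1+0.092)^(−16)] / 0.092 = 41100 × 8.210984 = 337,471.4357
Discount back 5 years: 337,471.4357 × (1+0.092)^(−5) = 337,471.4357 × 0.644001 = 217,332.0754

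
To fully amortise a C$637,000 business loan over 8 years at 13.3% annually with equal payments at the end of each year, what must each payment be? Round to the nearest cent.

C$134,108.50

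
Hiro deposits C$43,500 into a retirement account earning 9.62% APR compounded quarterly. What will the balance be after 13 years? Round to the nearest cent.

C$149,688.93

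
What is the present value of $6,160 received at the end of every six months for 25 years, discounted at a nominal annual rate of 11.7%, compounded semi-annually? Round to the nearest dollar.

$99,163

Periodic rate i = 0.117/2 = 0.0585; n = 25 × 2 = 50 periods.
PV = 6160 × [1 − (1+0.0585)^(−50)] / 0.0585 = 6160 × 16.097922 = 99,163.1965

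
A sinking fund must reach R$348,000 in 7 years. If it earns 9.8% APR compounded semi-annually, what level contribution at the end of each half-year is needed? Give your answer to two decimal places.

R$17,879.92

i = 0.098/2 = 0.049 per half-year; n = 7·2 = 14.
FV-annuity factor = 19.463170; PMT = 348000 / 19.463170 = 17,879.9243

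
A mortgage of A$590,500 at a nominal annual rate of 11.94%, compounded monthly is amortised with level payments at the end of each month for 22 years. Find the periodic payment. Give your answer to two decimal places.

Periodic rate i = 0.1194/12 = 0.00995; n = 22 × 12 = 264 periods.
PMT = 590500 / ( [1 − (1+0.00995)^(−264)] / 0.00995 ) = 590500 / 93.140267 = 6,339.9002

A$6,339.90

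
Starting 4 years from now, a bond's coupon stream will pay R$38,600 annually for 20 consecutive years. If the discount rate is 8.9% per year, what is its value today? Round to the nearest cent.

Value one period before first payment (t=3): 38600 × [1 − (1+0.089)^(−20)] / 0.089 = 38600 × 9.193971 = 354,887.2713
PV₀ = 354,887.2713 / (1+0.089)^3 = 354,887.2713 / 1.291468 = 274,793.7075

R$274,793.71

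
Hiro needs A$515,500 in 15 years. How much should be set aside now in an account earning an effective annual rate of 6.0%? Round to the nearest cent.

A$215,100.14

PV = 515,500 / (1 + 0.06)^15 = 515,500 / 2.396558 = 215,100.1388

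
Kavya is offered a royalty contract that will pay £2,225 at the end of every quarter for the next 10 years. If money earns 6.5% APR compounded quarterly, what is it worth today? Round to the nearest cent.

£65,068.52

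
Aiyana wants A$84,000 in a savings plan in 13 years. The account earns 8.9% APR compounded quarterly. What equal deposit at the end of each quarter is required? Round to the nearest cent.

A$873.24

Periodic rate i = 0.089/4 = 0.02225; n = 13 × 4 = 52 periods.
FV-annuity factor = 96.192953; PMT = 84000 / 96.192953 = 873.2448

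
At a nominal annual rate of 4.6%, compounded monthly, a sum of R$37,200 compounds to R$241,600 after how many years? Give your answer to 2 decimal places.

40.75 years

Periodic rate i = 0.046/12 = 0.00383333.
n = ln(241600/37200) / ln(1+0.00383333) = ln(6.49462) / 0.003826 = 489.0152 months
= 489.0152/12 years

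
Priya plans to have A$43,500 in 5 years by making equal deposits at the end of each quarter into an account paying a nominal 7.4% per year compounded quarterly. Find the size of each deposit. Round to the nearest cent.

A$1,817.21

Periodic rate i = 0.074/4 = 0.0185; n = 5 × 4 = 20 periods.
PMT = 43500 / ( [(1+0.0185)^20 − 1] / 0.0185 ) = 43500 / 23.937745 = 1,817.2138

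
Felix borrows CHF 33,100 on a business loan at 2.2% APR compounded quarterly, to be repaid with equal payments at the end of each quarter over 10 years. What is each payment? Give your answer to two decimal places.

With 4 periods per year: i = 0.0055, n = 40.
PMT = 33100 / ( [1 − (1+0.0055)^(−40)] / 0.0055 ) = 33100 / 35.817692 = 924.1243

CHF 924.12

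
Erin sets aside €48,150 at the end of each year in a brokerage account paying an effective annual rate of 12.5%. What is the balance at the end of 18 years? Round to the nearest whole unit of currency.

€2,824,258

Accumulation factor s(18|0.125) = 58.655408; FV = 48150 × 58.655408 = 2,824,257.8948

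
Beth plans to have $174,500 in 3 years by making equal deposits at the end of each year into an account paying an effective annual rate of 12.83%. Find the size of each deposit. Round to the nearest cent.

$51,302.99

FV-annuity factor = 3.401361; PMT = 174500 / 3.401361 = 51,302.9948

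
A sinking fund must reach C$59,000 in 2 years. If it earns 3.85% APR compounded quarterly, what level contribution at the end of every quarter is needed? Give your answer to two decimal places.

With 4 periods per year: i = 0.009625, n = 8.
FV-annuity factor = 8.274751; PMT = 59000 / 8.274751 = 7,130.1241

C$7,130.12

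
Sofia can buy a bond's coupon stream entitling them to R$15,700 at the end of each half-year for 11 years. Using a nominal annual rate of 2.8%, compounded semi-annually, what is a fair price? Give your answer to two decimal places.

With 2 periods per year: i = 0.014, n = 22.
Annuity factor a(22|0.014) = 18.822369; PV = 15700 × 18.822369 = 295,511.1884

R$295,511.19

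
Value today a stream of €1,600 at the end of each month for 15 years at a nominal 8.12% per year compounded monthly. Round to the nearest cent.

€166,217.78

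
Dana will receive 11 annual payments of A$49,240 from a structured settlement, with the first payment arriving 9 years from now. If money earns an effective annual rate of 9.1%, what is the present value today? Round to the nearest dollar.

A$166,154

Value one period before first payment (t=8): 49240 × [1 − (1+0.091)^(−11)] / 0.091 = 49240 × 6.773149 = 333,509.8731
PV₀ = 333,509.8731 / (1+0.091)^8 = 333,509.8731 / 2.007234 = 166,153.9577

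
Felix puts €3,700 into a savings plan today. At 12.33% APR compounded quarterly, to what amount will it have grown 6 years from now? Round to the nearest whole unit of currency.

€7,667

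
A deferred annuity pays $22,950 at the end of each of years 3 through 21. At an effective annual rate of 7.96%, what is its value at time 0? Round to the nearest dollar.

Value one period before first payment (t=2): 22950 × [1 − (1+0.0796)^(−19)] / 0.0796 = 22950 × 9.631298 = 221,038.2874
PV₀ = 221,038.2874 / (1+0.0796)^2 = 221,038.2874 / 1.165536 = 189,645.1564

$189,645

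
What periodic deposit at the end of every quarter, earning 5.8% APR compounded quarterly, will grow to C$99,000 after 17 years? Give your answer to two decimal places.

C$863.94

i = 0.058/4 = 0.0145 per quarter; n = 17·4 = 68.
PMT = 99000 / ( [(1+0.0145)^68 − 1] / 0.0145 ) = 99000 / 114.591711 = 863.9368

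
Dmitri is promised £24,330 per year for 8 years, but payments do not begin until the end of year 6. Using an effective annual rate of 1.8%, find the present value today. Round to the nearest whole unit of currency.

£164,434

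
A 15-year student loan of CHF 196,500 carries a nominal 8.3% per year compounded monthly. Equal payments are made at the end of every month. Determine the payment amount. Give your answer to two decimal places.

With 12 periods per year: i = 0.00691667, n = 180.
PMT = 196500 / ( [1 − (1+0.00691667)^(−180)] / 0.00691667 ) = 196500 / 102.769499 = 1,912.0459

CHF 1,912.05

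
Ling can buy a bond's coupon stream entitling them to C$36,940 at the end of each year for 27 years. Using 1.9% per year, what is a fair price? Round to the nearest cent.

C$774,602.55

Annuity factor a(27|0.019) = 20.969208; PV = 36940 × 20.969208 = 774,602.5483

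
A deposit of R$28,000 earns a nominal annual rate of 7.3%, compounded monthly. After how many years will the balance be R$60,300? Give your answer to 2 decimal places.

10.54 years

Periodic rate i = 0.073/12 = 0.00608333.
n = ln(60300/28000) / ln(1+0.00608333) = ln(2.15357) / 0.006065 = 126.4863 months
= 126.4863/12 years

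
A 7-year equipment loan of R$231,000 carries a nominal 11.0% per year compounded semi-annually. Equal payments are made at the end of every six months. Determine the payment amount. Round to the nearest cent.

With 2 periods per year: i = 0.055, n = 14.
Annuity-PV factor = 9.589648; PMT = 231000 / 9.589648 = 24,088.4757

R$24,088.48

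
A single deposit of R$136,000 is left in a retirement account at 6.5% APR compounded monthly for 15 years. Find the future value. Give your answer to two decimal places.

i = 0.065/12 = 0.00541667 per month; n = 15·12 = 180.
136,000 × (1+0.00541667)^180 = 136,000 × 2.644201 = 359,611.3115

R$359,611.31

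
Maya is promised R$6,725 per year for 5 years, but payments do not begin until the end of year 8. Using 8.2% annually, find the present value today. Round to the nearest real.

R$15,385

Value one period before first payment (t=7): 6725 × [1 − (1+0.082)^(−5)] / 0.082 = 6725 × 3.971752 = 26,710.0303
PV₀ = 26,710.0303 / (1+0.082)^7 = 26,710.0303 / 1.736164 = 15,384.5060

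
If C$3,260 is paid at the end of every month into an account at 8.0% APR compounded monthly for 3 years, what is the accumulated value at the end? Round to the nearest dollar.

Periodic rate i = 0.08/12 = 0.00666667; n = 3 × 12 = 36 periods.
Accumulation factor s(36|0.00666667) = 40.535558; FV = 3260 × 40.535558 = 132,145.9182

C$132,146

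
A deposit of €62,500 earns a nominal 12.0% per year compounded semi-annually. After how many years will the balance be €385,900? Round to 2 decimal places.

15.62 years

Periodic rate i = 0.12/2 = 0.06.
n = ln(385900/62500) / ln(1+0.06) = ln(6.17440) / 0.058269 = 31.2416 half-years
= 31.2416/2 years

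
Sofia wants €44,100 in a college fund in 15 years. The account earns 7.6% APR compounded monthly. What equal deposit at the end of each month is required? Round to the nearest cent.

i = 0.076/12 = 0.00633333 per month; n = 15·12 = 180.
FV-annuity factor = 334.033949; PMT = 44100 / 334.033949 = 132.0225

€132.02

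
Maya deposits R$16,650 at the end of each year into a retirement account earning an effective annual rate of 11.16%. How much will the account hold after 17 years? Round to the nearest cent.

FV = 16650 × [(1+0.1116)^17 − 1] / 0.1116 = 16650 × 45.172284 = 752,118.5300

R$752,118.53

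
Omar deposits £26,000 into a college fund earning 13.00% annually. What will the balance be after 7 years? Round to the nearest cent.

£61,167.74

26,000 × (1+0.13)^7 = 26,000 × 2.352605 = 61,167.7425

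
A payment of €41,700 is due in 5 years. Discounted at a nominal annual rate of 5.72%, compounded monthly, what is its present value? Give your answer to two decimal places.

i = 0.0572/12 = 0.00476667 per month; n = 5·12 = 60.
Discount factor = (1+0.00476667)^(−60) = 0.751773; PV = 41,700 × 0.751773 = 31,348.9447

€31,348.94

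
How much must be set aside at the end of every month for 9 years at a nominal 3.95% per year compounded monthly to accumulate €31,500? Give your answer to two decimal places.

Periodic rate i = 0.0395/12 = 0.00329167; n = 9 × 12 = 108 periods.
FV-annuity factor = 129.436292; PMT = 31500 / 129.436292 = 243.3630

€243.36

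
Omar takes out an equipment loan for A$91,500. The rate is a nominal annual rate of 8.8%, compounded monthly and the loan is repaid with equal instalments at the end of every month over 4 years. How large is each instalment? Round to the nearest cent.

A$2,268.30

With 12 periods per year: i = 0.00733333, n = 48.
PMT = 91500 / ( [1 − (1+0.00733333)^(−48)] / 0.00733333 ) = 91500 / 40.338547 = 2,268.3018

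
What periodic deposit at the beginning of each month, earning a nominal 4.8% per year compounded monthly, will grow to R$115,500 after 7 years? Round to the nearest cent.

R$1,155.01

With 12 periods per year: i = 0.004, n = 84.
FV-annuity factor × (1+i) = 99.998772; PMT = 115500 / 99.998772 = 1,155.0142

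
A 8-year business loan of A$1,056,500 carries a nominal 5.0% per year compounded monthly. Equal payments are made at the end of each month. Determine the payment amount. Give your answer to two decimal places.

A$13,375.21

i = 0.05/12 = 0.00416667 per month; n = 8·12 = 96.
PMT = 1.0565e+06 / ( [1 − (1+0.00416667)^(−96)] / 0.00416667 ) = 1.0565e+06 / 78.989441 = 13,375.2055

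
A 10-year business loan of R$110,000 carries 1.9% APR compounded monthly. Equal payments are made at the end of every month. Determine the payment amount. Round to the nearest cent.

i = 0.019/12 = 0.00158333 per month; n = 10·12 = 120.
Annuity-PV factor = 109.210484; PMT = 110000 / 109.210484 = 1,007.2293

R$1,007.23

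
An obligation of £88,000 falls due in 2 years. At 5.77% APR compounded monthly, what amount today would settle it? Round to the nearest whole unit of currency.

£78,431

With 12 periods per year: i = 0.00480833, n = 24.
Discount factor = (1+0.00480833)^(−24) = 0.891256; PV = 88,000 × 0.891256 = 78,430.5382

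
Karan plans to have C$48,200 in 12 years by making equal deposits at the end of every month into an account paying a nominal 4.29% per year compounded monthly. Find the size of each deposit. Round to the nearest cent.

With 12 periods per year: i = 0.003575, n = 144.
PMT = 48200 / ( [(1+0.003575)^144 − 1] / 0.003575 ) = 48200 / 187.907242 = 256.5095

C$256.51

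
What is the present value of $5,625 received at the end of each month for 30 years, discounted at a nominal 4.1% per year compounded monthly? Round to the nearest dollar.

Periodic rate i = 0.041/12 = 0.00341667; n = 30 × 12 = 360 periods.
PV = 5625 × [1 − (1+0.00341667)^(−360)] / 0.00341667 = 5625 × 206.954340 = 1,164,118.1627

$1,164,118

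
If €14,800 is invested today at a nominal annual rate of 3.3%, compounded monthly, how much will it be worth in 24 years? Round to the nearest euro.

€32,640

With 12 periods per year: i = 0.00275, n = 288.
FV = PV·(1+i)^n = 14,800 × 2.205409 = 32,640.0536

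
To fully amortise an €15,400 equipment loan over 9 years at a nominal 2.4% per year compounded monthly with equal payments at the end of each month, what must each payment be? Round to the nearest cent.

i = 0.024/12 = 0.002 per month; n = 9·12 = 108.
Annuity-PV factor = 97.045436; PMT = 15400 / 97.045436 = 158.6886

€158.69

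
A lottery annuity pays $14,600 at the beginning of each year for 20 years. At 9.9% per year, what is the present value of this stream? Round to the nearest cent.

$137,541.13

Annuity factor a(20|0.099) × (1+i) = 9.420626; PV = 14600 × 9.420626 = 137,541.1348
(Beginning-of-period payments → annuity-due factor ×(1+i).)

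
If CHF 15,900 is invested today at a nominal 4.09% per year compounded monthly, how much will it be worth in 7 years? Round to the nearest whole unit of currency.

With 12 periods per year: i = 0.00340833, n = 84.
FV = 15,900 × (1 + 0.00340833)^84 = 21,160.4170

CHF 21,160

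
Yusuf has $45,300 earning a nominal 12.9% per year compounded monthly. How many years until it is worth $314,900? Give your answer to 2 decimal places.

15.11 years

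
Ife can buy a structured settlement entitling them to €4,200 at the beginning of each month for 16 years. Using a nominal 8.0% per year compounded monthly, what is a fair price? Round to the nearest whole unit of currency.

€457,118

With 12 periods per year: i = 0.00666667, n = 192.
Annuity factor a(192|0.00666667) × (1+i) = 108.837650; PV = 4200 × 108.837650 = 457,118.1314
(annuity-due: payments at period start, so ×(1+i).)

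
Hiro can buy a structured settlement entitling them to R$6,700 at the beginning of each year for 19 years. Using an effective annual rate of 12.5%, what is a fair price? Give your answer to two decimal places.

Annuity factor a(19|0.125) × (1+i) = 8.039838; PV = 6700 × 8.039838 = 53,866.9136
(annuity-due: payments at period start, so ×(1+i).)

R$53,866.91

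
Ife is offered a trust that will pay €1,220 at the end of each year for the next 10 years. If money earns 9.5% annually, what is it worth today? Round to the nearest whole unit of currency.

Annuity factor a(10|0.095) = 6.278798; PV = 1220 × 6.278798 = 7,660.1336

€7,660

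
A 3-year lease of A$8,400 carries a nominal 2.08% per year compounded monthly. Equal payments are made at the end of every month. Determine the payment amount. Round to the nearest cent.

A$240.89

i = 0.0208/12 = 0.00173333 per month; n = 3·12 = 36.
PMT = 8400 / ( [1 − (1+0.00173333)^(−36)] / 0.00173333 ) = 8400 / 34.870523 = 240.8911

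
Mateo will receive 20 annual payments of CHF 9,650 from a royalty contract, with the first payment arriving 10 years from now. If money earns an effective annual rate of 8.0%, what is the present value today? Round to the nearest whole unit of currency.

CHF 47,396

PV at t=9 (ordinary 20-year annuity): 9650 × a(20|0.08) = 9650 × 9.818147 = 94,745.1225
PV₀ = 94,745.1225 / (1+0.08)^9 = 94,745.1225 / 1.999005 = 47,396.1497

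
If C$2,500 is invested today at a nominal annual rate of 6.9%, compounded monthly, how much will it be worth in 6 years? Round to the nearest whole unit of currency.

Periodic rate i = 0.069/12 = 0.00575; n = 6 × 12 = 72 periods.
FV = 2,500 × (1 + 0.00575)^72 = 3,777.6610

C$3,778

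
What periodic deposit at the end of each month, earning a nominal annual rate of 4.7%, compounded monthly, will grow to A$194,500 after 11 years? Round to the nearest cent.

Periodic rate i = 0.047/12 = 0.00391667; n = 11 × 12 = 132 periods.
PMT = 194500 / ( [(1+0.00391667)^132 − 1] / 0.00391667 ) = 194500 / 172.416133 = 1,128.0847

A$1,128.08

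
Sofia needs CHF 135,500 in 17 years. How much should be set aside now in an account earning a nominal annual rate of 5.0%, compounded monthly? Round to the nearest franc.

CHF 58,017

With 12 periods per year: i = 0.00416667, n = 204.
PV = 135,500 / (1 + 0.00416667)^204 = 135,500 / 2.335519 = 58,017.0870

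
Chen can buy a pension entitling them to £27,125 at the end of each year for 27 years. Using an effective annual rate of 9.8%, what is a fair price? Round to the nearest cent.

PV = 27125 × [1 − (1+0.098)^(−27)] / 0.098 = 27125 × 9.386538 = 254,609.8534

£254,609.85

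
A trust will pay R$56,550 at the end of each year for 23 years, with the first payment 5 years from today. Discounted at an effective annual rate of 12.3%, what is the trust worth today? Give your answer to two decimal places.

Value one period before first payment (t=4): 56550 × [1 − (1+0.123)^(−23)] / 0.123 = 56550 × 7.565976 = 427,855.9198
Discount back 4 years: 427,855.9198 × (1+0.123)^(−4) = 427,855.9198 × 0.628754 = 269,016.2535

R$269,016.25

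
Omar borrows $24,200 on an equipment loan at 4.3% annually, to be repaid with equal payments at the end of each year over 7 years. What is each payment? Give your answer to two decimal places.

$4,076.77

Annuity-PV factor = 5.936073; PMT = 24200 / 5.936073 = 4,076.7691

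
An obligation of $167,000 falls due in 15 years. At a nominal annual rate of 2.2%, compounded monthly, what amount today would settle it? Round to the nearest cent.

$120,096.54

With 12 periods per year: i = 0.00183333, n = 180.
PV = 167,000 / (1 + 0.00183333)^180 = 167,000 / 1.390548 = 120,096.5429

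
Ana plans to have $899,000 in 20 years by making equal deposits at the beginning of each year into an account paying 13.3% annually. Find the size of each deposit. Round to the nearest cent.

$9,464.17

PMT = 899000 / ( [(1+0.133)^20 − 1] / 0.133 × (1+i) ) = 899000 / 94.989811 = 9,464.1730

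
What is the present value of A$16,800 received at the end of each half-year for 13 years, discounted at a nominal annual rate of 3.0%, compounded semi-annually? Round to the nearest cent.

Periodic rate i = 0.03/2 = 0.015; n = 13 × 2 = 26 periods.
Annuity factor a(26|0.015) = 21.398632; PV = 16800 × 21.398632 = 359,497.0129

A$359,497.01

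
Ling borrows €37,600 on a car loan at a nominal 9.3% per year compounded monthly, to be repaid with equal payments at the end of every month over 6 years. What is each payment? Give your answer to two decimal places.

With 12 periods per year: i = 0.00775, n = 72.
PMT = 37600 / ( [1 − (1+0.00775)^(−72)] / 0.00775 ) = 37600 / 55.021269 = 683.3721

€683.37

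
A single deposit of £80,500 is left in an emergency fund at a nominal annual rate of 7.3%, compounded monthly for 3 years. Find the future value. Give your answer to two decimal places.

With 12 periods per year: i = 0.00608333, n = 36.
80,500 × (1+0.00608333)^36 = 80,500 × 1.244006 = 100,142.4576

£100,142.46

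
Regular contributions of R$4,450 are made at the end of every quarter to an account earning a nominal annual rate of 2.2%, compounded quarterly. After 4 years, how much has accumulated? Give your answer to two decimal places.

R$74,213.75

i = 0.022/4 = 0.0055 per quarter; n = 4·4 = 16.
FV = 4450 × [(1+0.0055)^16 − 1] / 0.0055 = 4450 × 16.677247 = 74,213.7484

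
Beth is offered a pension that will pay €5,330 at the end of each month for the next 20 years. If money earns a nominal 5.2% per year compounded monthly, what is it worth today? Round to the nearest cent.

€794,272.83

i = 0.052/12 = 0.00433333 per month; n = 20·12 = 240.
PV = PMT · [1 − (1+i)^(−n)] / i = 5330 · 149.019292 = 794,272.8289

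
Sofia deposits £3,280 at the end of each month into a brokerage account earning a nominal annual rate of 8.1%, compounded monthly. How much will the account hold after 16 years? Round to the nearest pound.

£1,282,247

i = 0.081/12 = 0.00675 per month; n = 16·12 = 192.
FV = PMT · [(1+i)^n − 1] / i = 3280 · 390.928820 = 1,282,246.5282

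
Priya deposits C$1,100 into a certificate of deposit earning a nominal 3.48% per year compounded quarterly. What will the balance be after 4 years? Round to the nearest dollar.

C$1,264

With 4 periods per year: i = 0.0087, n = 16.
1,100 × (1+0.0087)^16 = 1,100 × 1.148662 = 1,263.5284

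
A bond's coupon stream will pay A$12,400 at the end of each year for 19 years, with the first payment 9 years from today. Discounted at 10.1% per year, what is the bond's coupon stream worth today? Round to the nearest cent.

A$47,721.51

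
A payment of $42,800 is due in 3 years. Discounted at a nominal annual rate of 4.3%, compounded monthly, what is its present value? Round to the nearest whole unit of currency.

With 12 periods per year: i = 0.00358333, n = 36.
Discount factor = (1+0.00358333)^(−36) = 0.879177; PV = 42,800 × 0.879177 = 37,628.7610

$37,629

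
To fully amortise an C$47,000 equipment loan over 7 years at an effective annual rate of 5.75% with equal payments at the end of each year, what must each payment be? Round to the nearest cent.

PMT = 47000 / ( [1 − (1+0.0575)^(−7)] / 0.0575 ) = 47000 / 5.632328 = 8,344.6847

C$8,344.68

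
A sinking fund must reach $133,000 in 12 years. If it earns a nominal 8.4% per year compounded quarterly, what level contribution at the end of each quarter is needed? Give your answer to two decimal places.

$1,631.75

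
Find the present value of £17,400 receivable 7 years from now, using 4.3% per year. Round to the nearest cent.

PV = FV·(1+i)^(−n) = 17,400 × 0.744749 = 12,958.6300

£12,958.63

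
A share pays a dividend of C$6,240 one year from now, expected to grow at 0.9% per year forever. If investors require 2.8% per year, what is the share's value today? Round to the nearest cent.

PV = PMT / (i − g) = 6240 / (0.028 − 0.009) = 6240 / 0.019000 = 328,421.0526

C$328,421.05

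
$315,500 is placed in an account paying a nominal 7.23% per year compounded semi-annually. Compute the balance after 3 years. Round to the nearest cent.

With 2 periods per year: i = 0.03615, n = 6.
315,500 × (1+0.03615)^6 = 315,500 × 1.237473 = 390,422.7819

$390,422.78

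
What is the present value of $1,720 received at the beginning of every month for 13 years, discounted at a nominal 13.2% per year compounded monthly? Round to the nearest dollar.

$129,395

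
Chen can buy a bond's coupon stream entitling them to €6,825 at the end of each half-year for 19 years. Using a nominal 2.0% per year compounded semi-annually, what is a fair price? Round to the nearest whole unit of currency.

€214,883

Periodic rate i = 0.02/2 = 0.01; n = 19 × 2 = 38 periods.
Annuity factor a(38|0.01) = 31.484663; PV = 6825 × 31.484663 = 214,882.8271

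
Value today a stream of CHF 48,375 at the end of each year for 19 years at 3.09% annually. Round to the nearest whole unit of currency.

CHF 687,425

PV = PMT · [1 − (1+i)^(−n)] / i = 48375 · 14.210343 = 687,425.3499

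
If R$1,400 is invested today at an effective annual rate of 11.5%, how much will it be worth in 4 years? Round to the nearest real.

R$2,164

FV = 1,400 × (1 + 0.115)^4 = 2,163.8518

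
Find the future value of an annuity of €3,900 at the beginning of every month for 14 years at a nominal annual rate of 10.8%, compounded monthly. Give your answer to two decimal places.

€1,532,598.68

With 12 periods per year: i = 0.009, n = 168.
FV = PMT · [(1+i)^n − 1] / i × (1+i) = 3900 · 392.974021 = 1,532,598.6817
(Beginning-of-period payments → annuity-due factor ×(1+i).)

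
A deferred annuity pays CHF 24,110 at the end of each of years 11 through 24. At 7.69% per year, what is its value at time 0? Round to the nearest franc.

CHF 96,483

Value one period before first payment (t=10): 24110 × [1 − (1+0.0769)^(−14)] / 0.0769 = 24110 × 8.394777 = 202,398.0800
PV₀ = 202,398.0800 / (1+0.0769)^10 = 202,398.0800 / 2.097750 = 96,483.4043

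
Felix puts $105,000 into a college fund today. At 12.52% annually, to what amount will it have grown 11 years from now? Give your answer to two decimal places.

FV = PV·(1+i)^n = 105,000 × 3.660387 = 384,340.5944

$384,340.59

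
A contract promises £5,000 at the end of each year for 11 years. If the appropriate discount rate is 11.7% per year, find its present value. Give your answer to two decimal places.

Annuity factor a(11|0.117) = 6.016375; PV = 5000 × 6.016375 = 30,081.8758

£30,081.88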